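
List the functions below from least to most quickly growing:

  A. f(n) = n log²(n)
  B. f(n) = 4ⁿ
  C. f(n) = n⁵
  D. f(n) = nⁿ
A < C < B < D

Comparing growth rates:
A = n log²(n) is O(n log² n)
C = n⁵ is O(n⁵)
B = 4ⁿ is O(4ⁿ)
D = nⁿ is O(nⁿ)

Therefore, the order from slowest to fastest is: A < C < B < D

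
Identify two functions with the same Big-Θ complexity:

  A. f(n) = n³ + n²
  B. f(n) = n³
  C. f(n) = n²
A and B

Examining each function:
  A. n³ + n² is O(n³)
  B. n³ is O(n³)
  C. n² is O(n²)

Functions A and B both have the same complexity class.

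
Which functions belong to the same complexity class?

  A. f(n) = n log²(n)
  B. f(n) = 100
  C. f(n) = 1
B and C

Examining each function:
  A. n log²(n) is O(n log² n)
  B. 100 is O(1)
  C. 1 is O(1)

Functions B and C both have the same complexity class.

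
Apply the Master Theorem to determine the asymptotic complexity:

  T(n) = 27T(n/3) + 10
Θ(n³)

Master Theorem: a = 27, b = 3, f(n) = 10.
Compute the critical exponent d = log₃(27) = 3.
Compare f(n) = Θ(1) against n^d:
  k = 0 < d = 3, so f(n) = O(n^(d-ε)) — Case 1.
  The recursion cost dominates: T(n) = Θ(n^d) = Θ(n³).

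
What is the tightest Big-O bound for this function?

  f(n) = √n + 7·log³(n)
O(√n)

The dominant term in √n + 7·log³(n) is √n, which is Θ(√n).
Lower-order terms (7·log³(n)) are asymptotically negligible.
Constants are absorbed, so the tightest bound is O(√n).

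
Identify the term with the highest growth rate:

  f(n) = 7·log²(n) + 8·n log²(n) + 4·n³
4·n³

Looking at each term:
  - 7·log²(n) is O(log² n)
  - 8·n log²(n) is O(n log² n)
  - 4·n³ is O(n³)

The term 4·n³ (O(n³)) grows fastest and dominates all others.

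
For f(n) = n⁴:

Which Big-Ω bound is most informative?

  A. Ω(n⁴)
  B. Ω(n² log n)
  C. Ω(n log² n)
A

f(n) = n⁴ is Ω(n⁴).
All listed options are valid Big-Ω bounds (lower bounds),
but Ω(n⁴) is the tightest (largest valid bound).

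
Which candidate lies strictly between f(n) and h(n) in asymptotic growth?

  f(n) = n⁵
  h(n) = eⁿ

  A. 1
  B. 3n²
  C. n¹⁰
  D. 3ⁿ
C

We need g(n) with n⁵ = o(g(n)) and g(n) = o(eⁿ), i.e. O(n⁵) ≺ g ≺ O(eⁿ).
Check each option:
  A. 1 — O(1) does not grow strictly faster than f(n)
  B. 3n² — O(n²) does not grow strictly faster than f(n)
  C. n¹⁰ — O(n¹⁰) is strictly between O(n⁵) and O(eⁿ) ✓
  D. 3ⁿ — O(3ⁿ) does not grow strictly slower than h(n)

Only option C (n¹⁰) lies strictly between.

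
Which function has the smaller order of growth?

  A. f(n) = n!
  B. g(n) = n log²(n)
B

f(n) = n! is O(n!), while g(n) = n log²(n) is O(n log² n).
Since O(n log² n) grows slower than O(n!), g(n) is dominated.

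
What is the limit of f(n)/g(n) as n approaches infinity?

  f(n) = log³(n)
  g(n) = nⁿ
0

Since log³(n) (O(log³ n)) grows slower than nⁿ (O(nⁿ)),
the ratio f(n)/g(n) → 0 as n → ∞.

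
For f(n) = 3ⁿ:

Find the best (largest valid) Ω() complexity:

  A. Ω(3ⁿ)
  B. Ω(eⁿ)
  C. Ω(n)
A

f(n) = 3ⁿ is Ω(3ⁿ).
All listed options are valid Big-Ω bounds (lower bounds),
but Ω(3ⁿ) is the tightest (largest valid bound).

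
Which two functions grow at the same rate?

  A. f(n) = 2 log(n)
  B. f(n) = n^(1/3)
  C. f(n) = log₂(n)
A and C

Examining each function:
  A. 2 log(n) is O(log n)
  B. n^(1/3) is O(n^(1/3))
  C. log₂(n) is O(log n)

Functions A and C both have the same complexity class.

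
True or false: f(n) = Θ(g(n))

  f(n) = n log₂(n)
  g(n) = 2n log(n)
True

f(n) = n log₂(n) and g(n) = 2n log(n) are both O(n log n).
Since they have the same asymptotic growth rate, f(n) = Θ(g(n)) is true.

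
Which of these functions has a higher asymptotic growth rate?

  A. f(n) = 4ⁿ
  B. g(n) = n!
B

f(n) = 4ⁿ is O(4ⁿ), while g(n) = n! is O(n!).
Since O(n!) grows faster than O(4ⁿ), g(n) dominates.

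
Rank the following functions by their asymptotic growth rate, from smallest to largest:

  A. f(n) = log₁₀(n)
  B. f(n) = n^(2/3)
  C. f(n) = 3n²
A < B < C

Comparing growth rates:
A = log₁₀(n) is O(log n)
B = n^(2/3) is O(n^(2/3))
C = 3n² is O(n²)

Therefore, the order from slowest to fastest is: A < B < C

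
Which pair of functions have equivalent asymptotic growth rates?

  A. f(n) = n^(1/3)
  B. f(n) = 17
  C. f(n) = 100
B and C

Examining each function:
  A. n^(1/3) is O(n^(1/3))
  B. 17 is O(1)
  C. 100 is O(1)

Functions B and C both have the same complexity class.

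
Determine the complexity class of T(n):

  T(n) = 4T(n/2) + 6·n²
Θ(n² log n)

Master Theorem: a = 4, b = 2, f(n) = 6·n².
Compute the critical exponent d = log₂(4) = 2.
Compare f(n) = Θ(n²) against n^d:
  k = 2 = d, so f(n) = Θ(n^d) — Case 2.
  Work is balanced across levels: T(n) = Θ(n^d log n) = Θ(n² log n).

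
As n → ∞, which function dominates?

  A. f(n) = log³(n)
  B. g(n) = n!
B

f(n) = log³(n) is O(log³ n), while g(n) = n! is O(n!).
Since O(n!) grows faster than O(log³ n), g(n) dominates.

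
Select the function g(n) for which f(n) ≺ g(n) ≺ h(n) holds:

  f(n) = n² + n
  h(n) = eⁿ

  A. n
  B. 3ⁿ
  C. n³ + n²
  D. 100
C

We need g(n) with n² + n = o(g(n)) and g(n) = o(eⁿ), i.e. O(n²) ≺ g ≺ O(eⁿ).
Check each option:
  A. n — O(n) does not grow strictly faster than f(n)
  B. 3ⁿ — O(3ⁿ) does not grow strictly slower than h(n)
  C. n³ + n² — O(n³) is strictly between O(n²) and O(eⁿ) ✓
  D. 100 — O(1) does not grow strictly faster than f(n)

Only option C (n³ + n²) lies strictly between.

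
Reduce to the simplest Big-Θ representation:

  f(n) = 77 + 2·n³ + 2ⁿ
Θ(2ⁿ)

Order the terms by growth rate: 77 ≺ 2·n³ ≺ 2ⁿ.
The fastest-growing term 2ⁿ dominates as n → ∞; dropping its constant factor gives Θ(2ⁿ).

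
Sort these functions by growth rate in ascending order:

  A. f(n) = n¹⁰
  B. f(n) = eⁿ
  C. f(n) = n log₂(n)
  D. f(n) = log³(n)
D < C < A < B

Comparing growth rates:
D = log³(n) is O(log³ n)
C = n log₂(n) is O(n log n)
A = n¹⁰ is O(n¹⁰)
B = eⁿ is O(eⁿ)

Therefore, the order from slowest to fastest is: D < C < A < B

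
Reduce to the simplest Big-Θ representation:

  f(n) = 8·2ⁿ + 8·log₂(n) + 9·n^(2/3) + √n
Θ(2ⁿ)

Order the terms by growth rate: 8·log₂(n) ≺ √n ≺ 9·n^(2/3) ≺ 8·2ⁿ.
The fastest-growing term 8·2ⁿ dominates as n → ∞; dropping its constant factor gives Θ(2ⁿ).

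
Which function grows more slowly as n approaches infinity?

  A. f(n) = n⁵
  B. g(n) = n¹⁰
A

f(n) = n⁵ is O(n⁵), while g(n) = n¹⁰ is O(n¹⁰).
Since O(n⁵) grows slower than O(n¹⁰), f(n) is dominated.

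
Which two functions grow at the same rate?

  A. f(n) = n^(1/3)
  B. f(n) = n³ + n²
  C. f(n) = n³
B and C

Examining each function:
  A. n^(1/3) is O(n^(1/3))
  B. n³ + n² is O(n³)
  C. n³ is O(n³)

Functions B and C both have the same complexity class.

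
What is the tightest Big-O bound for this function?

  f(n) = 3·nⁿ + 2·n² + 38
O(nⁿ)

The dominant term in 3·nⁿ + 2·n² + 38 is 3·nⁿ, which is Θ(nⁿ).
Lower-order terms (2·n², 38) are asymptotically negligible.
Constants are absorbed, so the tightest bound is O(nⁿ).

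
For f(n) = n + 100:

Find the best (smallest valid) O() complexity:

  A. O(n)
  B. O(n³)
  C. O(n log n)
A

f(n) = n + 100 is O(n).
All listed options are valid Big-O bounds (upper bounds),
but O(n) is the tightest (smallest valid bound).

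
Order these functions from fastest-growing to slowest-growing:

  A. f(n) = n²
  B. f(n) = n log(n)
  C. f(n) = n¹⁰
C > A > B

Comparing growth rates:
C = n¹⁰ is O(n¹⁰)
A = n² is O(n²)
B = n log(n) is O(n log n)

Therefore, the order from fastest to slowest is: C > A > B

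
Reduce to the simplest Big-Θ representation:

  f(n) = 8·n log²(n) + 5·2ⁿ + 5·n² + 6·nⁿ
Θ(nⁿ)

Order the terms by growth rate: 8·n log²(n) ≺ 5·n² ≺ 5·2ⁿ ≺ 6·nⁿ.
The fastest-growing term 6·nⁿ dominates as n → ∞; dropping its constant factor gives Θ(nⁿ).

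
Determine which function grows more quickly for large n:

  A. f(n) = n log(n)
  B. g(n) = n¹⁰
B

f(n) = n log(n) is O(n log n), while g(n) = n¹⁰ is O(n¹⁰).
Since O(n¹⁰) grows faster than O(n log n), g(n) dominates.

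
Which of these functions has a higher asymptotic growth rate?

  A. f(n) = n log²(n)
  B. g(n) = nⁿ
B

f(n) = n log²(n) is O(n log² n), while g(n) = nⁿ is O(nⁿ).
Since O(nⁿ) grows faster than O(n log² n), g(n) dominates.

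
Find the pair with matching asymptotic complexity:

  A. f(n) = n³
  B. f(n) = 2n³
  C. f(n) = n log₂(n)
A and B

Examining each function:
  A. n³ is O(n³)
  B. 2n³ is O(n³)
  C. n log₂(n) is O(n log n)

Functions A and B both have the same complexity class.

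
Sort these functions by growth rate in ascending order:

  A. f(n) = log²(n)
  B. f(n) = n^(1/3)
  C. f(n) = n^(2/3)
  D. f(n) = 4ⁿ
A < B < C < D

Comparing growth rates:
A = log²(n) is O(log² n)
B = n^(1/3) is O(n^(1/3))
C = n^(2/3) is O(n^(2/3))
D = 4ⁿ is O(4ⁿ)

Therefore, the order from slowest to fastest is: A < B < C < D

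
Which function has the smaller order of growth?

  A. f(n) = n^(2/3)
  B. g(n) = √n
B

f(n) = n^(2/3) is O(n^(2/3)), while g(n) = √n is O(√n).
Since O(√n) grows slower than O(n^(2/3)), g(n) is dominated.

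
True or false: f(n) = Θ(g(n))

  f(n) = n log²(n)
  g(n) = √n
False

f(n) = n log²(n) is O(n log² n), and g(n) = √n is O(√n).
Since they have different growth rates, f(n) = Θ(g(n)) is false.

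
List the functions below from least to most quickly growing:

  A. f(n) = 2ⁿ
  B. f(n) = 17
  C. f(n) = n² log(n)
B < C < A

Comparing growth rates:
B = 17 is O(1)
C = n² log(n) is O(n² log n)
A = 2ⁿ is O(2ⁿ)

Therefore, the order from slowest to fastest is: B < C < A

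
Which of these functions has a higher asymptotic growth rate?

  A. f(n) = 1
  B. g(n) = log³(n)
B

f(n) = 1 is O(1), while g(n) = log³(n) is O(log³ n).
Since O(log³ n) grows faster than O(1), g(n) dominates.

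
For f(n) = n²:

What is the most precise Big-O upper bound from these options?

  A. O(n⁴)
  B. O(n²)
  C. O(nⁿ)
B

f(n) = n² is O(n²).
All listed options are valid Big-O bounds (upper bounds),
but O(n²) is the tightest (smallest valid bound).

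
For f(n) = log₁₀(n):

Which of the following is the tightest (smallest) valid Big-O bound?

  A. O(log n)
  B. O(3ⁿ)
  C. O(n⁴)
A

f(n) = log₁₀(n) is O(log n).
All listed options are valid Big-O bounds (upper bounds),
but O(log n) is the tightest (smallest valid bound).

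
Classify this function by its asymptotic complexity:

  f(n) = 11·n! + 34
O(n!)

The dominant term in 11·n! + 34 is 11·n!, which is Θ(n!).
Lower-order terms (34) are asymptotically negligible.
Constants are absorbed, so the tightest bound is O(n!).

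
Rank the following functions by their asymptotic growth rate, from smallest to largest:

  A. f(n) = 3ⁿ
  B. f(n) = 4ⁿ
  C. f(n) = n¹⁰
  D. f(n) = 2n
D < C < A < B

Comparing growth rates:
D = 2n is O(n)
C = n¹⁰ is O(n¹⁰)
A = 3ⁿ is O(3ⁿ)
B = 4ⁿ is O(4ⁿ)

Therefore, the order from slowest to fastest is: D < C < A < B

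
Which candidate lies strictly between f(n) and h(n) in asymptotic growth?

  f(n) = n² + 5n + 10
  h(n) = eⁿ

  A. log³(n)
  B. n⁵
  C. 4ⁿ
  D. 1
B

We need g(n) with n² + 5n + 10 = o(g(n)) and g(n) = o(eⁿ), i.e. O(n²) ≺ g ≺ O(eⁿ).
Check each option:
  A. log³(n) — O(log³ n) does not grow strictly faster than f(n)
  B. n⁵ — O(n⁵) is strictly between O(n²) and O(eⁿ) ✓
  C. 4ⁿ — O(4ⁿ) does not grow strictly slower than h(n)
  D. 1 — O(1) does not grow strictly faster than f(n)

Only option B (n⁵) lies strictly between.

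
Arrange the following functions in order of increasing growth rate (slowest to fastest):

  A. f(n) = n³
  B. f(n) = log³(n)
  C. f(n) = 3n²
B < C < A

Comparing growth rates:
B = log³(n) is O(log³ n)
C = 3n² is O(n²)
A = n³ is O(n³)

Therefore, the order from slowest to fastest is: B < C < A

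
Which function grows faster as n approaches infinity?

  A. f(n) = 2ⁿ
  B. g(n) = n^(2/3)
A

f(n) = 2ⁿ is O(2ⁿ), while g(n) = n^(2/3) is O(n^(2/3)).
Since O(2ⁿ) grows faster than O(n^(2/3)), f(n) dominates.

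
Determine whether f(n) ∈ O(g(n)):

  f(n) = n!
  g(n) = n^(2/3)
False

f(n) = n! is O(n!), and g(n) = n^(2/3) is O(n^(2/3)).
Since O(n!) grows faster than O(n^(2/3)), f(n) = O(g(n)) is false.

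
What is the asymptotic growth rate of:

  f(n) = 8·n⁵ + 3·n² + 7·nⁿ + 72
Θ(nⁿ)

Order the terms by growth rate: 72 ≺ 3·n² ≺ 8·n⁵ ≺ 7·nⁿ.
The fastest-growing term 7·nⁿ dominates as n → ∞; dropping its constant factor gives Θ(nⁿ).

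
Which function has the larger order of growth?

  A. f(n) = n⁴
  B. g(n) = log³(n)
A

f(n) = n⁴ is O(n⁴), while g(n) = log³(n) is O(log³ n).
Since O(n⁴) grows faster than O(log³ n), f(n) dominates.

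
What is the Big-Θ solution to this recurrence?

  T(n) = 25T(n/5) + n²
Θ(n² log n)

Master Theorem: a = 25, b = 5, f(n) = n².
Compute the critical exponent d = log₅(25) = 2.
Compare f(n) = Θ(n²) against n^d:
  k = 2 = d, so f(n) = Θ(n^d) — Case 2.
  Work is balanced across levels: T(n) = Θ(n^d log n) = Θ(n² log n).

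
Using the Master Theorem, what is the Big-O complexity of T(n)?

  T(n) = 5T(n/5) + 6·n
Θ(n log n)

Master Theorem: a = 5, b = 5, f(n) = 6·n.
Compute the critical exponent d = log₅(5) = 1.
Compare f(n) = Θ(n) against n^d:
  k = 1 = d, so f(n) = Θ(n^d) — Case 2.
  Work is balanced across levels: T(n) = Θ(n^d log n) = Θ(n log n).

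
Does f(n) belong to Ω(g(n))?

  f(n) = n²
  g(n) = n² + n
True

f(n) = n² and g(n) = n² + n are both O(n²).
Big-Ω permits equal growth rates (f ≥ c·g for some c > 0), so f(n) = Ω(g(n)) is true.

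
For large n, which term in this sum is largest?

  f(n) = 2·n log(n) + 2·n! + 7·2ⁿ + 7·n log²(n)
2·n!

Looking at each term:
  - 2·n log(n) is O(n log n)
  - 2·n! is O(n!)
  - 7·2ⁿ is O(2ⁿ)
  - 7·n log²(n) is O(n log² n)

The term 2·n! (O(n!)) grows fastest and dominates all others.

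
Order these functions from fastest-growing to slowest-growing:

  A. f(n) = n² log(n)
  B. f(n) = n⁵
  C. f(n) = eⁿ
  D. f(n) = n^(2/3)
C > B > A > D

Comparing growth rates:
C = eⁿ is O(eⁿ)
B = n⁵ is O(n⁵)
A = n² log(n) is O(n² log n)
D = n^(2/3) is O(n^(2/3))

Therefore, the order from fastest to slowest is: C > B > A > D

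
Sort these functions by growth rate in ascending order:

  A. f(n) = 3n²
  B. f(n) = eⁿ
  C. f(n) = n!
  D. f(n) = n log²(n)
D < A < B < C

Comparing growth rates:
D = n log²(n) is O(n log² n)
A = 3n² is O(n²)
B = eⁿ is O(eⁿ)
C = n! is O(n!)

Therefore, the order from slowest to fastest is: D < A < B < C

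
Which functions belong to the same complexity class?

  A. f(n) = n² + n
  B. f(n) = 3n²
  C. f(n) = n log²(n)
A and B

Examining each function:
  A. n² + n is O(n²)
  B. 3n² is O(n²)
  C. n log²(n) is O(n log² n)

Functions A and B both have the same complexity class.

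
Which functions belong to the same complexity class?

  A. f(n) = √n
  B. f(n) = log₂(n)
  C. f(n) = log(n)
B and C

Examining each function:
  A. √n is O(√n)
  B. log₂(n) is O(log n)
  C. log(n) is O(log n)

Functions B and C both have the same complexity class.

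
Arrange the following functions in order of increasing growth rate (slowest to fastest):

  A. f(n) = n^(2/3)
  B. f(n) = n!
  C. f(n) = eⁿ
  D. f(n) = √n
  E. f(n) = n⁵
D < A < E < C < B

Comparing growth rates:
D = √n is O(√n)
A = n^(2/3) is O(n^(2/3))
E = n⁵ is O(n⁵)
C = eⁿ is O(eⁿ)
B = n! is O(n!)

Therefore, the order from slowest to fastest is: D < A < E < C < B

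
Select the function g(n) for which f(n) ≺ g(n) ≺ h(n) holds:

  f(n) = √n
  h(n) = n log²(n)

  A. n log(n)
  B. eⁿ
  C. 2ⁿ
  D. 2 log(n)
A

We need g(n) with √n = o(g(n)) and g(n) = o(n log²(n)), i.e. O(√n) ≺ g ≺ O(n log² n).
Check each option:
  A. n log(n) — O(n log n) is strictly between O(√n) and O(n log² n) ✓
  B. eⁿ — O(eⁿ) does not grow strictly slower than h(n)
  C. 2ⁿ — O(2ⁿ) does not grow strictly slower than h(n)
  D. 2 log(n) — O(log n) does not grow strictly faster than f(n)

Only option A (n log(n)) lies strictly between.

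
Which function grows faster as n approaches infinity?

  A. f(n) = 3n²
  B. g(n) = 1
A

f(n) = 3n² is O(n²), while g(n) = 1 is O(1).
Since O(n²) grows faster than O(1), f(n) dominates.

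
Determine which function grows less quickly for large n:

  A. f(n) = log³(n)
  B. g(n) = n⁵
A

f(n) = log³(n) is O(log³ n), while g(n) = n⁵ is O(n⁵).
Since O(log³ n) grows slower than O(n⁵), f(n) is dominated.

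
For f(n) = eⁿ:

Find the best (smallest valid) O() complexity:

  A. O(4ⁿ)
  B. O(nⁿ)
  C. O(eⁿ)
C

f(n) = eⁿ is O(eⁿ).
All listed options are valid Big-O bounds (upper bounds),
but O(eⁿ) is the tightest (smallest valid bound).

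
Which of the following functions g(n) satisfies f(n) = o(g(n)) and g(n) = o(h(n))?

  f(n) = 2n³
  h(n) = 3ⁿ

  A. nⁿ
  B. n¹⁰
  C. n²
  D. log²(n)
B

We need g(n) with 2n³ = o(g(n)) and g(n) = o(3ⁿ), i.e. O(n³) ≺ g ≺ O(3ⁿ).
Check each option:
  A. nⁿ — O(nⁿ) does not grow strictly slower than h(n)
  B. n¹⁰ — O(n¹⁰) is strictly between O(n³) and O(3ⁿ) ✓
  C. n² — O(n²) does not grow strictly faster than f(n)
  D. log²(n) — O(log² n) does not grow strictly faster than f(n)

Only option B (n¹⁰) lies strictly between.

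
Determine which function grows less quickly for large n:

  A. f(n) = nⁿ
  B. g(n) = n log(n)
B

f(n) = nⁿ is O(nⁿ), while g(n) = n log(n) is O(n log n).
Since O(n log n) grows slower than O(nⁿ), g(n) is dominated.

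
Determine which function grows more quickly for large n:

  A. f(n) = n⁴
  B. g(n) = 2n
A

f(n) = n⁴ is O(n⁴), while g(n) = 2n is O(n).
Since O(n⁴) grows faster than O(n), f(n) dominates.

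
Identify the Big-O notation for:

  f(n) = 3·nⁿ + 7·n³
O(nⁿ)

The dominant term in 3·nⁿ + 7·n³ is 3·nⁿ, which is Θ(nⁿ).
Lower-order terms (7·n³) are asymptotically negligible.
Constants are absorbed, so the tightest bound is O(nⁿ).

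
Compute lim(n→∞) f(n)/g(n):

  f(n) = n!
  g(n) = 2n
∞

Since n! (O(n!)) grows faster than 2n (O(n)),
the ratio f(n)/g(n) → ∞ as n → ∞.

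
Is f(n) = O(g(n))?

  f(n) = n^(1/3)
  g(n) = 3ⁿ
True

f(n) = n^(1/3) is O(n^(1/3)), and g(n) = 3ⁿ is O(3ⁿ).
Since O(n^(1/3)) ⊆ O(3ⁿ) (f grows no faster than g), f(n) = O(g(n)) is true.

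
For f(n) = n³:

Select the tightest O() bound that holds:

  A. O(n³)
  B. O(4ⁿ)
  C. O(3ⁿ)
A

f(n) = n³ is O(n³).
All listed options are valid Big-O bounds (upper bounds),
but O(n³) is the tightest (smallest valid bound).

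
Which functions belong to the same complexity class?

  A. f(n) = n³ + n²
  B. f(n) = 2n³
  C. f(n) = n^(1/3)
A and B

Examining each function:
  A. n³ + n² is O(n³)
  B. 2n³ is O(n³)
  C. n^(1/3) is O(n^(1/3))

Functions A and B both have the same complexity class.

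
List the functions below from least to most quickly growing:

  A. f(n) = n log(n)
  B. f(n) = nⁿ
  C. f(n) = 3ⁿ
A < C < B

Comparing growth rates:
A = n log(n) is O(n log n)
C = 3ⁿ is O(3ⁿ)
B = nⁿ is O(nⁿ)

Therefore, the order from slowest to fastest is: A < C < B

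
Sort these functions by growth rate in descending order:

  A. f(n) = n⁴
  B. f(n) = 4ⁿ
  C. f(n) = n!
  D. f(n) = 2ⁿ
C > B > D > A

Comparing growth rates:
C = n! is O(n!)
B = 4ⁿ is O(4ⁿ)
D = 2ⁿ is O(2ⁿ)
A = n⁴ is O(n⁴)

Therefore, the order from fastest to slowest is: C > B > D > A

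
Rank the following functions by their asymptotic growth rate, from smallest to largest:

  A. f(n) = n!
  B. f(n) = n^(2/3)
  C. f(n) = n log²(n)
B < C < A

Comparing growth rates:
B = n^(2/3) is O(n^(2/3))
C = n log²(n) is O(n log² n)
A = n! is O(n!)

Therefore, the order from slowest to fastest is: B < C < A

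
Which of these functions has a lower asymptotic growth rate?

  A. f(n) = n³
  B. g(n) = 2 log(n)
B

f(n) = n³ is O(n³), while g(n) = 2 log(n) is O(log n).
Since O(log n) grows slower than O(n³), g(n) is dominated.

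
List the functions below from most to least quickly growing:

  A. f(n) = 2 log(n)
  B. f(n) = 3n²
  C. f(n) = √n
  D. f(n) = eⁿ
D > B > C > A

Comparing growth rates:
D = eⁿ is O(eⁿ)
B = 3n² is O(n²)
C = √n is O(√n)
A = 2 log(n) is O(log n)

Therefore, the order from fastest to slowest is: D > B > C > A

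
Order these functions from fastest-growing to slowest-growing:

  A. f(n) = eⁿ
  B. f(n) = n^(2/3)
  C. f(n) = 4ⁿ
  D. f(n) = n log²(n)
C > A > D > B

Comparing growth rates:
C = 4ⁿ is O(4ⁿ)
A = eⁿ is O(eⁿ)
D = n log²(n) is O(n log² n)
B = n^(2/3) is O(n^(2/3))

Therefore, the order from fastest to slowest is: C > A > D > B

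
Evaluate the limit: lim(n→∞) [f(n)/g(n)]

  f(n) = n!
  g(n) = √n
∞

Since n! (O(n!)) grows faster than √n (O(√n)),
the ratio f(n)/g(n) → ∞ as n → ∞.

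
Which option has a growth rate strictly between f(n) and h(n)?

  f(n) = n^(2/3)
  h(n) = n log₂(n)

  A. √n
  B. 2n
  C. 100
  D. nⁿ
B

We need g(n) with n^(2/3) = o(g(n)) and g(n) = o(n log₂(n)), i.e. O(n^(2/3)) ≺ g ≺ O(n log n).
Check each option:
  A. √n — O(√n) does not grow strictly faster than f(n)
  B. 2n — O(n) is strictly between O(n^(2/3)) and O(n log n) ✓
  C. 100 — O(1) does not grow strictly faster than f(n)
  D. nⁿ — O(nⁿ) does not grow strictly slower than h(n)

Only option B (2n) lies strictly between.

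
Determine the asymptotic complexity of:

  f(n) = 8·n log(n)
O(n log n)

The dominant term in 8·n log(n) is 8·n log(n), which is Θ(n log n).
Constants are absorbed, so the tightest bound is O(n log n).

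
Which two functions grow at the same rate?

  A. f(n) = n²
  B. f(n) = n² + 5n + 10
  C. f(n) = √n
A and B

Examining each function:
  A. n² is O(n²)
  B. n² + 5n + 10 is O(n²)
  C. √n is O(√n)

Functions A and B both have the same complexity class.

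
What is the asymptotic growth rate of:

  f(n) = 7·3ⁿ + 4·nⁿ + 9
Θ(nⁿ)

Order the terms by growth rate: 9 ≺ 7·3ⁿ ≺ 4·nⁿ.
The fastest-growing term 4·nⁿ dominates as n → ∞; dropping its constant factor gives Θ(nⁿ).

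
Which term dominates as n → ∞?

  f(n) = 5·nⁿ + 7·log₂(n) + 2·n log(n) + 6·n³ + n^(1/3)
5·nⁿ

Looking at each term:
  - 5·nⁿ is O(nⁿ)
  - 7·log₂(n) is O(log n)
  - 2·n log(n) is O(n log n)
  - 6·n³ is O(n³)
  - n^(1/3) is O(n^(1/3))

The term 5·nⁿ (O(nⁿ)) grows fastest and dominates all others.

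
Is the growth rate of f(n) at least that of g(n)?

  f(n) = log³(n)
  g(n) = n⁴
False

f(n) = log³(n) is O(log³ n), and g(n) = n⁴ is O(n⁴).
Since O(log³ n) grows slower than O(n⁴), f(n) = Ω(g(n)) is false.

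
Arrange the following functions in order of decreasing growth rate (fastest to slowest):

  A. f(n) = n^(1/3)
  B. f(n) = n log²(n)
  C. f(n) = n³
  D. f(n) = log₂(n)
C > B > A > D

Comparing growth rates:
C = n³ is O(n³)
B = n log²(n) is O(n log² n)
A = n^(1/3) is O(n^(1/3))
D = log₂(n) is O(log n)

Therefore, the order from fastest to slowest is: C > B > A > D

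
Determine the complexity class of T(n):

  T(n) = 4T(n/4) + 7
Θ(n)

Master Theorem: a = 4, b = 4, f(n) = 7.
Compute the critical exponent d = log₄(4) = 1.
Compare f(n) = Θ(1) against n^d:
  k = 0 < d = 1, so f(n) = O(n^(d-ε)) — Case 1.
  The recursion cost dominates: T(n) = Θ(n^d) = Θ(n).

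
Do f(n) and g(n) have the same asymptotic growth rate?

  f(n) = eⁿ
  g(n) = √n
False

f(n) = eⁿ is O(eⁿ), and g(n) = √n is O(√n).
Since they have different growth rates, f(n) = Θ(g(n)) is false.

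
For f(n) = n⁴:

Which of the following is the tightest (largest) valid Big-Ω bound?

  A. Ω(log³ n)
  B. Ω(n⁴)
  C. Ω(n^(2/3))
B

f(n) = n⁴ is Ω(n⁴).
All listed options are valid Big-Ω bounds (lower bounds),
but Ω(n⁴) is the tightest (largest valid bound).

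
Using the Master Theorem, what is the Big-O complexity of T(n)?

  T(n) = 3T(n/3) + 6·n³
Θ(n³)

Master Theorem: a = 3, b = 3, f(n) = 6·n³.
Compute the critical exponent d = log₃(3) = 1.
Compare f(n) = Θ(n³) against n^d:
  k = 3 > d = 1, so f(n) = Ω(n^(d+ε)) — Case 3.
  Regularity: a·(n/b)^3/n^3 = a/b^3 = 3/27 < 1 ✓.
  The top-level work dominates: T(n) = Θ(f(n)) = Θ(n³).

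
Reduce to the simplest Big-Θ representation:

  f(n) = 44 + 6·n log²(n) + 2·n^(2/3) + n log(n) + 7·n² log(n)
Θ(n² log n)

Order the terms by growth rate: 44 ≺ 2·n^(2/3) ≺ n log(n) ≺ 6·n log²(n) ≺ 7·n² log(n).
The fastest-growing term 7·n² log(n) dominates as n → ∞; dropping its constant factor gives Θ(n² log n).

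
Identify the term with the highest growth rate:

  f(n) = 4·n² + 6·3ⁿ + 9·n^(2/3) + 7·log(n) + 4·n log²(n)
6·3ⁿ

Looking at each term:
  - 4·n² is O(n²)
  - 6·3ⁿ is O(3ⁿ)
  - 9·n^(2/3) is O(n^(2/3))
  - 7·log(n) is O(log n)
  - 4·n log²(n) is O(n log² n)

The term 6·3ⁿ (O(3ⁿ)) grows fastest and dominates all others.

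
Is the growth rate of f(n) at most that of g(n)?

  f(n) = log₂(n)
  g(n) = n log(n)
True

f(n) = log₂(n) is O(log n), and g(n) = n log(n) is O(n log n).
Since O(log n) ⊆ O(n log n) (f grows no faster than g), f(n) = O(g(n)) is true.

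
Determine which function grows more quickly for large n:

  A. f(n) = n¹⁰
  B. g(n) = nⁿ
B

f(n) = n¹⁰ is O(n¹⁰), while g(n) = nⁿ is O(nⁿ).
Since O(nⁿ) grows faster than O(n¹⁰), g(n) dominates.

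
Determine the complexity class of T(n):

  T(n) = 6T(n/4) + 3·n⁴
Θ(n⁴)

Master Theorem: a = 6, b = 4, f(n) = 3·n⁴.
Compute the critical exponent d = log₄(6) = 1.292.
Compare f(n) = Θ(n⁴) against n^d:
  k = 4 > d = 1.292, so f(n) = Ω(n^(d+ε)) — Case 3.
  Regularity: a·(n/b)^4/n^4 = a/b^4 = 6/256 < 1 ✓.
  The top-level work dominates: T(n) = Θ(f(n)) = Θ(n⁴).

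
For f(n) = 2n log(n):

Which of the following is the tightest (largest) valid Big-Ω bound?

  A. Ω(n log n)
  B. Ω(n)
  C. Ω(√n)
A

f(n) = 2n log(n) is Ω(n log n).
All listed options are valid Big-Ω bounds (lower bounds),
but Ω(n log n) is the tightest (largest valid bound).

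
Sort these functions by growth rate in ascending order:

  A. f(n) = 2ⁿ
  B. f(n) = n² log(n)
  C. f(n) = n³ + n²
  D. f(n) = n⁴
B < C < D < A

Comparing growth rates:
B = n² log(n) is O(n² log n)
C = n³ + n² is O(n³)
D = n⁴ is O(n⁴)
A = 2ⁿ is O(2ⁿ)

Therefore, the order from slowest to fastest is: B < C < D < A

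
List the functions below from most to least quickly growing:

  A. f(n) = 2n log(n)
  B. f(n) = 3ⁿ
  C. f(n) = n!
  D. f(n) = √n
C > B > A > D

Comparing growth rates:
C = n! is O(n!)
B = 3ⁿ is O(3ⁿ)
A = 2n log(n) is O(n log n)
D = √n is O(√n)

Therefore, the order from fastest to slowest is: C > B > A > D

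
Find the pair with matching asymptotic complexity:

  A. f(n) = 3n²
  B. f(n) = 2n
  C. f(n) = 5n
B and C

Examining each function:
  A. 3n² is O(n²)
  B. 2n is O(n)
  C. 5n is O(n)

Functions B and C both have the same complexity class.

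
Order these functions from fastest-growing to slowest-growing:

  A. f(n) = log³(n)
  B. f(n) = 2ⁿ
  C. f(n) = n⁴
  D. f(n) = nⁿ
D > B > C > A

Comparing growth rates:
D = nⁿ is O(nⁿ)
B = 2ⁿ is O(2ⁿ)
C = n⁴ is O(n⁴)
A = log³(n) is O(log³ n)

Therefore, the order from fastest to slowest is: D > B > C > A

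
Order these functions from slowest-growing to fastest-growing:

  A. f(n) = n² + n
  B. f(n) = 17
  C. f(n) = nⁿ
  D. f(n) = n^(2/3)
B < D < A < C

Comparing growth rates:
B = 17 is O(1)
D = n^(2/3) is O(n^(2/3))
A = n² + n is O(n²)
C = nⁿ is O(nⁿ)

Therefore, the order from slowest to fastest is: B < D < A < C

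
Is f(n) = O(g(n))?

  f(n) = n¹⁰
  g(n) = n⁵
False

f(n) = n¹⁰ is O(n¹⁰), and g(n) = n⁵ is O(n⁵).
Since O(n¹⁰) grows faster than O(n⁵), f(n) = O(g(n)) is false.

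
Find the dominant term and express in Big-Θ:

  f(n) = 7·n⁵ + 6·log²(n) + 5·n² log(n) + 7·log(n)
Θ(n⁵)

Order the terms by growth rate: 7·log(n) ≺ 6·log²(n) ≺ 5·n² log(n) ≺ 7·n⁵.
The fastest-growing term 7·n⁵ dominates as n → ∞; dropping its constant factor gives Θ(n⁵).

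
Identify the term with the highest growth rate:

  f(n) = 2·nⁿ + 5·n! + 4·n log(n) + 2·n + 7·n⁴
2·nⁿ

Looking at each term:
  - 2·nⁿ is O(nⁿ)
  - 5·n! is O(n!)
  - 4·n log(n) is O(n log n)
  - 2·n is O(n)
  - 7·n⁴ is O(n⁴)

The term 2·nⁿ (O(nⁿ)) grows fastest and dominates all others.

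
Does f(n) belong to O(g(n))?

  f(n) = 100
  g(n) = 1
True

f(n) = 100 and g(n) = 1 are both O(1).
Big-O permits equal growth rates (f ≤ c·g for some c), so f(n) = O(g(n)) is true.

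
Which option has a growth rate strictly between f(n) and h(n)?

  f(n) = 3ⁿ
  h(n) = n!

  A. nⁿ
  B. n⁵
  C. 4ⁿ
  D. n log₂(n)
C

We need g(n) with 3ⁿ = o(g(n)) and g(n) = o(n!), i.e. O(3ⁿ) ≺ g ≺ O(n!).
Check each option:
  A. nⁿ — O(nⁿ) does not grow strictly slower than h(n)
  B. n⁵ — O(n⁵) does not grow strictly faster than f(n)
  C. 4ⁿ — O(4ⁿ) is strictly between O(3ⁿ) and O(n!) ✓
  D. n log₂(n) — O(n log n) does not grow strictly faster than f(n)

Only option C (4ⁿ) lies strictly between.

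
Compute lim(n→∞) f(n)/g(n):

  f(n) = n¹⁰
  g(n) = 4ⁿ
0

Since n¹⁰ (O(n¹⁰)) grows slower than 4ⁿ (O(4ⁿ)),
the ratio f(n)/g(n) → 0 as n → ∞.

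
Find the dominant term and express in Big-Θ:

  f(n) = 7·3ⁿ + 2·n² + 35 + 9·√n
Θ(3ⁿ)

Order the terms by growth rate: 35 ≺ 9·√n ≺ 2·n² ≺ 7·3ⁿ.
The fastest-growing term 7·3ⁿ dominates as n → ∞; dropping its constant factor gives Θ(3ⁿ).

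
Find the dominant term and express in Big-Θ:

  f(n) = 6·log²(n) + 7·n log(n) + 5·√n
Θ(n log n)

Order the terms by growth rate: 6·log²(n) ≺ 5·√n ≺ 7·n log(n).
The fastest-growing term 7·n log(n) dominates as n → ∞; dropping its constant factor gives Θ(n log n).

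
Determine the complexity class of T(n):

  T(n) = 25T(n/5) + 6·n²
Θ(n² log n)

Master Theorem: a = 25, b = 5, f(n) = 6·n².
Compute the critical exponent d = log₅(25) = 2.
Compare f(n) = Θ(n²) against n^d:
  k = 2 = d, so f(n) = Θ(n^d) — Case 2.
  Work is balanced across levels: T(n) = Θ(n^d log n) = Θ(n² log n).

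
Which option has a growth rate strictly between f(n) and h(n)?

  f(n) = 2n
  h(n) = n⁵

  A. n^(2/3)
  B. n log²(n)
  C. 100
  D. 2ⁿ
B

We need g(n) with 2n = o(g(n)) and g(n) = o(n⁵), i.e. O(n) ≺ g ≺ O(n⁵).
Check each option:
  A. n^(2/3) — O(n^(2/3)) does not grow strictly faster than f(n)
  B. n log²(n) — O(n log² n) is strictly between O(n) and O(n⁵) ✓
  C. 100 — O(1) does not grow strictly faster than f(n)
  D. 2ⁿ — O(2ⁿ) does not grow strictly slower than h(n)

Only option B (n log²(n)) lies strictly between.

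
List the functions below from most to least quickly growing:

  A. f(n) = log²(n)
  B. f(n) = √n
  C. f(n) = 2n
C > B > A

Comparing growth rates:
C = 2n is O(n)
B = √n is O(√n)
A = log²(n) is O(log² n)

Therefore, the order from fastest to slowest is: C > B > A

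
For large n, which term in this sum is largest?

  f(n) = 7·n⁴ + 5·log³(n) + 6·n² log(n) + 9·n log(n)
7·n⁴

Looking at each term:
  - 7·n⁴ is O(n⁴)
  - 5·log³(n) is O(log³ n)
  - 6·n² log(n) is O(n² log n)
  - 9·n log(n) is O(n log n)

The term 7·n⁴ (O(n⁴)) grows fastest and dominates all others.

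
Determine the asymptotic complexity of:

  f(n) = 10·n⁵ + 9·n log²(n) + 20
O(n⁵)

The dominant term in 10·n⁵ + 9·n log²(n) + 20 is 10·n⁵, which is Θ(n⁵).
Lower-order terms (9·n log²(n), 20) are asymptotically negligible.
Constants are absorbed, so the tightest bound is O(n⁵).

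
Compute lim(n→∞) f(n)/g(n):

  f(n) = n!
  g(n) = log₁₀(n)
∞

Since n! (O(n!)) grows faster than log₁₀(n) (O(log n)),
the ratio f(n)/g(n) → ∞ as n → ∞.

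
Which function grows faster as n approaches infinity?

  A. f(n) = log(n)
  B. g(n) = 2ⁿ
B

f(n) = log(n) is O(log n), while g(n) = 2ⁿ is O(2ⁿ).
Since O(2ⁿ) grows faster than O(log n), g(n) dominates.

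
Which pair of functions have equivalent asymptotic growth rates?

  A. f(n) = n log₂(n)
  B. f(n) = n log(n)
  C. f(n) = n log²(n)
A and B

Examining each function:
  A. n log₂(n) is O(n log n)
  B. n log(n) is O(n log n)
  C. n log²(n) is O(n log² n)

Functions A and B both have the same complexity class.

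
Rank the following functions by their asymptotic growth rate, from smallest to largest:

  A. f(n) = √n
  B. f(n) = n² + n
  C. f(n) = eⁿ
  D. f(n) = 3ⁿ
A < B < C < D

Comparing growth rates:
A = √n is O(√n)
B = n² + n is O(n²)
C = eⁿ is O(eⁿ)
D = 3ⁿ is O(3ⁿ)

Therefore, the order from slowest to fastest is: A < B < C < D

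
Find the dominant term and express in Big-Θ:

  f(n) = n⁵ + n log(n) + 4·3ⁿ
Θ(3ⁿ)

Order the terms by growth rate: n log(n) ≺ n⁵ ≺ 4·3ⁿ.
The fastest-growing term 4·3ⁿ dominates as n → ∞; dropping its constant factor gives Θ(3ⁿ).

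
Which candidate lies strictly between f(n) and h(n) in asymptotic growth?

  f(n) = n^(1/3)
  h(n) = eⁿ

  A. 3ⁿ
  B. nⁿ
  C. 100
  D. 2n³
D

We need g(n) with n^(1/3) = o(g(n)) and g(n) = o(eⁿ), i.e. O(n^(1/3)) ≺ g ≺ O(eⁿ).
Check each option:
  A. 3ⁿ — O(3ⁿ) does not grow strictly slower than h(n)
  B. nⁿ — O(nⁿ) does not grow strictly slower than h(n)
  C. 100 — O(1) does not grow strictly faster than f(n)
  D. 2n³ — O(n³) is strictly between O(n^(1/3)) and O(eⁿ) ✓

Only option D (2n³) lies strictly between.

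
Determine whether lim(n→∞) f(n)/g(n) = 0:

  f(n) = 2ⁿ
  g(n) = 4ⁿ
True

f(n) = 2ⁿ is O(2ⁿ), and g(n) = 4ⁿ is O(4ⁿ).
Since O(2ⁿ) grows strictly slower than O(4ⁿ), f(n) = o(g(n)) is true.
This means lim(n→∞) f(n)/g(n) = 0.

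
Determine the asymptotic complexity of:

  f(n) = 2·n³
O(n³)

The dominant term in 2·n³ is 2·n³, which is Θ(n³).
Constants are absorbed, so the tightest bound is O(n³).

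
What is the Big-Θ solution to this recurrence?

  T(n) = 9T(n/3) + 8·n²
Θ(n² log n)

Master Theorem: a = 9, b = 3, f(n) = 8·n².
Compute the critical exponent d = log₃(9) = 2.
Compare f(n) = Θ(n²) against n^d:
  k = 2 = d, so f(n) = Θ(n^d) — Case 2.
  Work is balanced across levels: T(n) = Θ(n^d log n) = Θ(n² log n).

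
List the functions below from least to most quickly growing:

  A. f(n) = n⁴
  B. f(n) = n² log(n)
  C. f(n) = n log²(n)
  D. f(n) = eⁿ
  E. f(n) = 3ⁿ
C < B < A < D < E

Comparing growth rates:
C = n log²(n) is O(n log² n)
B = n² log(n) is O(n² log n)
A = n⁴ is O(n⁴)
D = eⁿ is O(eⁿ)
E = 3ⁿ is O(3ⁿ)

Therefore, the order from slowest to fastest is: C < B < A < D < E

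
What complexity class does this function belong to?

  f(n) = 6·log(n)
O(log n)

The dominant term in 6·log(n) is 6·log(n), which is Θ(log n).
Constants are absorbed, so the tightest bound is O(log n).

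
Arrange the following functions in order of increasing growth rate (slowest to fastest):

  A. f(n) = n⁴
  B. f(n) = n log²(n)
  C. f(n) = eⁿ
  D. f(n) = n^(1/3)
D < B < A < C

Comparing growth rates:
D = n^(1/3) is O(n^(1/3))
B = n log²(n) is O(n log² n)
A = n⁴ is O(n⁴)
C = eⁿ is O(eⁿ)

Therefore, the order from slowest to fastest is: D < B < A < C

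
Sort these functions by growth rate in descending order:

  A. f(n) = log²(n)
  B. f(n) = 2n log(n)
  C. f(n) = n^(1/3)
B > C > A

Comparing growth rates:
B = 2n log(n) is O(n log n)
C = n^(1/3) is O(n^(1/3))
A = log²(n) is O(log² n)

Therefore, the order from fastest to slowest is: B > C > A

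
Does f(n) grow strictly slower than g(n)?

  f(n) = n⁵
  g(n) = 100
False

f(n) = n⁵ is O(n⁵), and g(n) = 100 is O(1).
Since O(n⁵) grows faster than or equal to O(1), f(n) = o(g(n)) is false.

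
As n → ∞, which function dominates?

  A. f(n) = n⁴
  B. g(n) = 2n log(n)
A

f(n) = n⁴ is O(n⁴), while g(n) = 2n log(n) is O(n log n).
Since O(n⁴) grows faster than O(n log n), f(n) dominates.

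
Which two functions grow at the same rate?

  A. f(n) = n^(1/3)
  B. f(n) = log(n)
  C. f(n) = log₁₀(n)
B and C

Examining each function:
  A. n^(1/3) is O(n^(1/3))
  B. log(n) is O(log n)
  C. log₁₀(n) is O(log n)

Functions B and C both have the same complexity class.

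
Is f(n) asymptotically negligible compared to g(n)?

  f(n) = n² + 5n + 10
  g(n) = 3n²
False

f(n) = n² + 5n + 10 is O(n²), and g(n) = 3n² is O(n²).
Since they have the same growth rate, f(n) = o(g(n)) is false.
(f = o(g) requires f to grow strictly slower, not equal.)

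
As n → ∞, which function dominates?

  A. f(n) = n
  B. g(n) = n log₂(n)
B

f(n) = n is O(n), while g(n) = n log₂(n) is O(n log n).
Since O(n log n) grows faster than O(n), g(n) dominates.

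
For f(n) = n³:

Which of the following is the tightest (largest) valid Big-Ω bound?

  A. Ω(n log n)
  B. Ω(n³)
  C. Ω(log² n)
B

f(n) = n³ is Ω(n³).
All listed options are valid Big-Ω bounds (lower bounds),
but Ω(n³) is the tightest (largest valid bound).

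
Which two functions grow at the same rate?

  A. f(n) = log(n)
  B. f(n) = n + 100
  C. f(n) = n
B and C

Examining each function:
  A. log(n) is O(log n)
  B. n + 100 is O(n)
  C. n is O(n)

Functions B and C both have the same complexity class.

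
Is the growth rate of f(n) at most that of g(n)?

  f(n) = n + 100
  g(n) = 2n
True

f(n) = n + 100 and g(n) = 2n are both O(n).
Big-O permits equal growth rates (f ≤ c·g for some c), so f(n) = O(g(n)) is true.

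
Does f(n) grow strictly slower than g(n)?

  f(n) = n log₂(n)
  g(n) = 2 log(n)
False

f(n) = n log₂(n) is O(n log n), and g(n) = 2 log(n) is O(log n).
Since O(n log n) grows faster than or equal to O(log n), f(n) = o(g(n)) is false.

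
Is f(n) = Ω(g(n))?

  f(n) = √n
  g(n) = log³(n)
True

f(n) = √n is O(√n), and g(n) = log³(n) is O(log³ n).
Since O(√n) grows at least as fast as O(log³ n), f(n) = Ω(g(n)) is true.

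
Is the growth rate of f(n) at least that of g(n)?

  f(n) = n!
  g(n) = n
True

f(n) = n! is O(n!), and g(n) = n is O(n).
Since O(n!) grows at least as fast as O(n), f(n) = Ω(g(n)) is true.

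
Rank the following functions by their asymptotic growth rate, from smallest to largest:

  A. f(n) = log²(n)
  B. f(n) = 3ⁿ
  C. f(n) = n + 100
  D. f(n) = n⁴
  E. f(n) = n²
A < C < E < D < B

Comparing growth rates:
A = log²(n) is O(log² n)
C = n + 100 is O(n)
E = n² is O(n²)
D = n⁴ is O(n⁴)
B = 3ⁿ is O(3ⁿ)

Therefore, the order from slowest to fastest is: A < C < E < D < B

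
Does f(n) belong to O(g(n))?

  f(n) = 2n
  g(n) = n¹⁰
True

f(n) = 2n is O(n), and g(n) = n¹⁰ is O(n¹⁰).
Since O(n) ⊆ O(n¹⁰) (f grows no faster than g), f(n) = O(g(n)) is true.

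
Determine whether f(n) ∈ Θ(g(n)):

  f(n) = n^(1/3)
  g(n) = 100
False

f(n) = n^(1/3) is O(n^(1/3)), and g(n) = 100 is O(1).
Since they have different growth rates, f(n) = Θ(g(n)) is false.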